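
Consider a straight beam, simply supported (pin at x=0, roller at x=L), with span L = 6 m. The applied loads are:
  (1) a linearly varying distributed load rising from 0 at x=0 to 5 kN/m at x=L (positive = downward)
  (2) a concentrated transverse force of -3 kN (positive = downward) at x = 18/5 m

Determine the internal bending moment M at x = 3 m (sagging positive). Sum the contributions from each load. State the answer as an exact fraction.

Load 1 — triangular load w₀=5 kN/m (0→w₀ over full span):
  M_1 = w₀Lx/6 - w₀x³/(6L) = 5·6·3/6 - 5·3³/(6·6) = 45/4 kN·m
Load 2 — point force P=-3 kN at a=18/5 m (b=L-a=12/5):
  M_2 = Pbx/L  [x≤a] = (-3)·(12/5)·3/6 = -18/5 kN·m
Superposition: M = Σ M_i = 153/20 kN·m ≈ 7.650000 kN·m

M(3) = 153/20 kN·m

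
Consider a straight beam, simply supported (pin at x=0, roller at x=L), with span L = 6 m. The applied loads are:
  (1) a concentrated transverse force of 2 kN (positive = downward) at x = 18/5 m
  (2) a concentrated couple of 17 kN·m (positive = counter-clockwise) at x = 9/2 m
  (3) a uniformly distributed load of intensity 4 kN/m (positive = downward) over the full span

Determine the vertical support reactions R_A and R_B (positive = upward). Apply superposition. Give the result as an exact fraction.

R_A = 469/30 kN, R_B = 311/30 kN

Load 1 — point force P=2 kN at a=18/5 m (b=L-a=12/5):
  R_A = Pb/L = 2·(12/5)/6 = 4/5 kN
  R_B = Pa/L = 2·(18/5)/6 = 6/5 kN
Load 2 — applied couple M₀=17 kN·m at a=9/2 m (b=L-a=3/2):
  R_A = M₀/L = 17/6 kN
  R_B = -M₀/L = -17/6 kN
Load 3 — uniform load w=4 kN/m over full span:
  R_A = wL/2 = 4·6/2 = 12 kN
  R_B = wL/2 = 4·6/2 = 12 kN
Superposition: R_A = 469/30 kN, R_B = 311/30 kN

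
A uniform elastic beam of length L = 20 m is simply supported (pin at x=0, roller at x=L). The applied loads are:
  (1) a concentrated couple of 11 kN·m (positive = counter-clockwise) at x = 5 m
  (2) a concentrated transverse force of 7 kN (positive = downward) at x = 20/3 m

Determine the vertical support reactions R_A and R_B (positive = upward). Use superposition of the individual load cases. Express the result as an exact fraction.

R_A = 313/60 kN, R_B = 107/60 kN

Load 1 — applied couple M₀=11 kN·m at a=5 m (b=L-a=15):
  R_A = M₀/L = 11/20 kN
  R_B = -M₀/L = -11/20 kN
Load 2 — point force P=7 kN at a=20/3 m (b=L-a=40/3):
  R_A = Pb/L = 7·(40/3)/20 = 14/3 kN
  R_B = Pa/L = 7·(20/3)/20 = 7/3 kN
Superposition: R_A = 313/60 kN, R_B = 107/60 kN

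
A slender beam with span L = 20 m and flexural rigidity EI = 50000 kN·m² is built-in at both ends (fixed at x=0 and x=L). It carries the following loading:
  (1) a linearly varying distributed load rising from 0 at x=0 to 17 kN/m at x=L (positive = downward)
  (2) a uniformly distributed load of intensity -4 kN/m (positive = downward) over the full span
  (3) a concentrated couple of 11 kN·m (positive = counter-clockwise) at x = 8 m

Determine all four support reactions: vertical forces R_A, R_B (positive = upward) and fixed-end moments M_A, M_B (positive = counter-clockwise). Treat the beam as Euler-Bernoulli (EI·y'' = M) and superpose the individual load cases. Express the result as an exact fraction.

R_A = 1474/125 kN, M_A = 7099/75 kN·m, R_B = 9776/125 kN, M_B = -15236/75 kN·m

Load 1 — triangular load w₀=17 kN/m (0→w₀ over full span):
  R_A = 3w₀L/20 = 3·17·20/20 = 51 kN
  M_A = w₀L²/30 = 17·20²/30 = 680/3 kN·m
  R_B = 7w₀L/20 = 7·17·20/20 = 119 kN
  M_B = -w₀L²/20 = -17·20²/20 = -340 kN·m
Load 2 — uniform load w=-4 kN/m over full span:
  R_A = wL/2 = (-4)·20/2 = -40 kN
  M_A = wL²/12 = (-4)·20²/12 = -400/3 kN·m
  R_B = wL/2 = (-4)·20/2 = -40 kN
  M_B = -wL²/12 = -(-4)·20²/12 = 400/3 kN·m
Load 3 — applied couple M₀=11 kN·m at a=8 m (b=L-a=12):
  R_A = 6M₀ab/L³ = 6·11·8·12/20³ = 99/125 kN
  M_A = M₀b(2a-b)/L² = 11·12·(2·8-12)/20² = 33/25 kN·m
  R_B = -6M₀ab/L³ = -6·11·8·12/20³ = -99/125 kN
  M_B = M₀a(2b-a)/L² = 11·8·(2·12-8)/20² = 88/25 kN·m
Superposition: R_A = 1474/125 kN, M_A = 7099/75 kN·m, R_B = 9776/125 kN, M_B = -15236/75 kN·m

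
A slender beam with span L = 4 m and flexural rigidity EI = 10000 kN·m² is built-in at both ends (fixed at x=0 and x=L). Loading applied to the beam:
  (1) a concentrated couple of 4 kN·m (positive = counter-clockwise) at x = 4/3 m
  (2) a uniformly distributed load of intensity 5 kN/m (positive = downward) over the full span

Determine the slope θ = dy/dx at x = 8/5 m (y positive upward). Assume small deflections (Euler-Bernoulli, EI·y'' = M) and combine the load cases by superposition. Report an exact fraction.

θ(8/5) = -1/15625 rad

Load 1 — applied couple M₀=4 kN·m at a=4/3 m (b=L-a=8/3):
  θ_1 = (R_Ax²/2 - M_Ax - M₀(x-a))/EI  [x>a] with R_A=4/3, M_A=0 = ((4/3)·(8/5)²/2 - 0·(8/5) - 4·((8/5)-(4/3)))/10000 = 1/15625 rad
Load 2 — uniform load w=5 kN/m over full span:
  θ_2 = -wx(L-x)(L-2x)/(12EI) = -5·(8/5)·(4-(8/5))·(4-2·(8/5))/(12·10000) = -2/15625 rad
Superposition: θ = Σ θ_i = -1/15625 rad ≈ -0.000064 rad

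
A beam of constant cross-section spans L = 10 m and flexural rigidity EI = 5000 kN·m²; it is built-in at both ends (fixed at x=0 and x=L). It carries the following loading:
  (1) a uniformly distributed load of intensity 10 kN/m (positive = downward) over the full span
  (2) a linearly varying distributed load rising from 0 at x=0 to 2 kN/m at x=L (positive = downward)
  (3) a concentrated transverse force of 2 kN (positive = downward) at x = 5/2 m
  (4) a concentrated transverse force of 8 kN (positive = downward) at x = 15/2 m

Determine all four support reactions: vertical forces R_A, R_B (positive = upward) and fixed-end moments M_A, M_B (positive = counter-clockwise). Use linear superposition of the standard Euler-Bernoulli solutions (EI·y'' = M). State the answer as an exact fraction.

Load 1 — uniform load w=10 kN/m over full span:
  R_A = wL/2 = 10·10/2 = 50 kN
  M_A = wL²/12 = 10·10²/12 = 250/3 kN·m
  R_B = wL/2 = 10·10/2 = 50 kN
  M_B = -wL²/12 = -10·10²/12 = -250/3 kN·m
Load 2 — triangular load w₀=2 kN/m (0→w₀ over full span):
  R_A = 3w₀L/20 = 3·2·10/20 = 3 kN
  M_A = w₀L²/30 = 2·10²/30 = 20/3 kN·m
  R_B = 7w₀L/20 = 7·2·10/20 = 7 kN
  M_B = -w₀L²/20 = -2·10²/20 = -10 kN·m
Load 3 — point force P=2 kN at a=5/2 m (b=L-a=15/2):
  R_A = Pb²(3a+b)/L³ = 2·(15/2)²·(3·(5/2)+(15/2))/10³ = 27/16 kN
  M_A = Pab²/L² = 2·(5/2)·(15/2)²/10² = 45/16 kN·m
  R_B = Pa²(a+3b)/L³ = 2·(5/2)²·((5/2)+3·(15/2))/10³ = 5/16 kN
  M_B = -Pa²b/L² = -2·(5/2)²·(15/2)/10² = -15/16 kN·m
Load 4 — point force P=8 kN at a=15/2 m (b=L-a=5/2):
  R_A = Pb²(3a+b)/L³ = 8·(5/2)²·(3·(15/2)+(5/2))/10³ = 5/4 kN
  M_A = Pab²/L² = 8·(15/2)·(5/2)²/10² = 15/4 kN·m
  R_B = Pa²(a+3b)/L³ = 8·(15/2)²·((15/2)+3·(5/2))/10³ = 27/4 kN
  M_B = -Pa²b/L² = -8·(15/2)²·(5/2)/10² = -45/4 kN·m
Superposition: R_A = 895/16 kN, M_A = 1545/16 kN·m, R_B = 1025/16 kN, M_B = -5065/48 kN·m

R_A = 895/16 kN, M_A = 1545/16 kN·m, R_B = 1025/16 kN, M_B = -5065/48 kN·m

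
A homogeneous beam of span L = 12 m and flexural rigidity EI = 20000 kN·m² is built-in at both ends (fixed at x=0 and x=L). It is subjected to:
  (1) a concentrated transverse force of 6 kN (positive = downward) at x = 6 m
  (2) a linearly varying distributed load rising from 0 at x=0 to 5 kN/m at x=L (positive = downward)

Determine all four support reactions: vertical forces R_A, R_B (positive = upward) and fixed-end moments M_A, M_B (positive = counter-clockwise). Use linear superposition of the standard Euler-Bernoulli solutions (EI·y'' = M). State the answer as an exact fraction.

Load 1 — point force P=6 kN at a=6 m (b=L-a=6):
  R_A = Pb²(3a+b)/L³ = 6·6²·(3·6+6)/12³ = 3 kN
  M_A = Pab²/L² = 6·6·6²/12² = 9 kN·m
  R_B = Pa²(a+3b)/L³ = 6·6²·(6+3·6)/12³ = 3 kN
  M_B = -Pa²b/L² = -6·6²·6/12² = -9 kN·m
Load 2 — triangular load w₀=5 kN/m (0→w₀ over full span):
  R_A = 3w₀L/20 = 3·5·12/20 = 9 kN
  M_A = w₀L²/30 = 5·12²/30 = 24 kN·m
  R_B = 7w₀L/20 = 7·5·12/20 = 21 kN
  M_B = -w₀L²/20 = -5·12²/20 = -36 kN·m
Superposition: R_A = 12 kN, M_A = 33 kN·m, R_B = 24 kN, M_B = -45 kN·m

R_A = 12 kN, M_A = 33 kN·m, R_B = 24 kN, M_B = -45 kN·m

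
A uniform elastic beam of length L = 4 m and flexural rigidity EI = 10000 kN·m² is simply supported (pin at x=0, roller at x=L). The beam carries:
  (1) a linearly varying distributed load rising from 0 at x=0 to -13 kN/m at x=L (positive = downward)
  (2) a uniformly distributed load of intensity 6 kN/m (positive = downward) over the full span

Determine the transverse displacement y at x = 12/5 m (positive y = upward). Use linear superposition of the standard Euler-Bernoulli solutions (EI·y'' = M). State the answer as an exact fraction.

Load 1 — triangular load w₀=-13 kN/m (0→w₀ over full span):
  y_1 = -w₀x(7L⁴-10L²x²+3x⁴)/(360LEI) = -(-13)·(12/5)·(7·4⁴-10·4²·(12/5)²+3·(12/5)⁴)/(360·4·10000) = 61568/29296875 m
Load 2 — uniform load w=6 kN/m over full span:
  y_2 = -wx(L³-2Lx²+x³)/(24EI) = -6·(12/5)·(4³-2·4·(12/5)²+(12/5)³)/(24·10000) = -744/390625 m
Superposition: y = Σ y_i = 5768/29296875 m ≈ 0.000197 m

y(12/5) = 5768/29296875 m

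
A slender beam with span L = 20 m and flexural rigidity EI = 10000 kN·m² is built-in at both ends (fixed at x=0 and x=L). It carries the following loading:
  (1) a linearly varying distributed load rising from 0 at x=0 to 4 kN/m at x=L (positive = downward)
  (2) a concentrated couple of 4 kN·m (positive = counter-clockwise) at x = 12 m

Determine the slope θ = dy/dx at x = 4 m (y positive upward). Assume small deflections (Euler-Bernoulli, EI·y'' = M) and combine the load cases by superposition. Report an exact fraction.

Load 1 — triangular load w₀=4 kN/m (0→w₀ over full span):
  θ_1 = -w₀(2x(L-x)(L-2x)(x+2L)+x²(L-x)²)/(120LEI) = -4·(2·4·(20-4)·(20-2·4)·(4+2·20)+4²·(20-4)²)/(120·20·10000) = -112/9375 rad
Load 2 — applied couple M₀=4 kN·m at a=12 m (b=L-a=8):
  θ_2 = (R_Ax²/2 - M_Ax)/EI  [x≤a] with R_A=36/125, M_A=32/25 = ((36/125)·4²/2 - (32/25)·4)/10000 = -22/78125 rad
Superposition: θ = Σ θ_i = -2866/234375 rad ≈ -0.012228 rad

θ(4) = -2866/234375 rad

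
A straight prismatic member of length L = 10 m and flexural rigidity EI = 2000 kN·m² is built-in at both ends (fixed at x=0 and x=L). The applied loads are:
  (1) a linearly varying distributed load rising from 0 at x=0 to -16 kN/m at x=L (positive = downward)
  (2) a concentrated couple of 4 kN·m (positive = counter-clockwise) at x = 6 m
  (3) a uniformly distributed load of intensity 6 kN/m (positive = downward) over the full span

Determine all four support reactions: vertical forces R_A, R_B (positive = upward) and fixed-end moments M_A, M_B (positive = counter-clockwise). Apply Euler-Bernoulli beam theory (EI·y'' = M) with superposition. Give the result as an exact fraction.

R_A = 822/125 kN, M_A = -154/75 kN·m, R_B = -3322/125 kN, M_B = 762/25 kN·m

Load 1 — triangular load w₀=-16 kN/m (0→w₀ over full span):
  R_A = 3w₀L/20 = 3·(-16)·10/20 = -24 kN
  M_A = w₀L²/30 = (-16)·10²/30 = -160/3 kN·m
  R_B = 7w₀L/20 = 7·(-16)·10/20 = -56 kN
  M_B = -w₀L²/20 = -(-16)·10²/20 = 80 kN·m
Load 2 — applied couple M₀=4 kN·m at a=6 m (b=L-a=4):
  R_A = 6M₀ab/L³ = 6·4·6·4/10³ = 72/125 kN
  M_A = M₀b(2a-b)/L² = 4·4·(2·6-4)/10² = 32/25 kN·m
  R_B = -6M₀ab/L³ = -6·4·6·4/10³ = -72/125 kN
  M_B = M₀a(2b-a)/L² = 4·6·(2·4-6)/10² = 12/25 kN·m
Load 3 — uniform load w=6 kN/m over full span:
  R_A = wL/2 = 6·10/2 = 30 kN
  M_A = wL²/12 = 6·10²/12 = 50 kN·m
  R_B = wL/2 = 6·10/2 = 30 kN
  M_B = -wL²/12 = -6·10²/12 = -50 kN·m
Superposition: R_A = 822/125 kN, M_A = -154/75 kN·m, R_B = -3322/125 kN, M_B = 762/25 kN·m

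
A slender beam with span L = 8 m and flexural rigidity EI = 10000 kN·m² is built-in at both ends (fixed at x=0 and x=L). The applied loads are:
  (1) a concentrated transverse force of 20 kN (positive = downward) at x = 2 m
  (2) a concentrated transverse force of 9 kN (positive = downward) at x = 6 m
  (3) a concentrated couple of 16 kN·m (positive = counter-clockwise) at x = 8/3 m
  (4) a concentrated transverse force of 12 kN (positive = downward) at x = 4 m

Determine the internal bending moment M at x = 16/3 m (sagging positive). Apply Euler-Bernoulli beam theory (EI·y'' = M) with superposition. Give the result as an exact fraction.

M(16/3) = 517/72 kN·m

Load 1 — point force P=20 kN at a=2 m (b=L-a=6):
  M_1 = Pa²(a+3b)(L-x)/L³ - Pa²b/L²  [x>a] = 20·2²·(2+3·6)·(8-(16/3))/8³ - 20·2²·6/8² = 5/6 kN·m
Load 2 — point force P=9 kN at a=6 m (b=L-a=2):
  M_2 = Pb²(3a+b)x/L³ - Pab²/L²  [x≤a] = 9·2²·(3·6+2)·(16/3)/8³ - 9·6·2²/8² = 33/8 kN·m
Load 3 — applied couple M₀=16 kN·m at a=8/3 m (b=L-a=16/3):
  M_3 = R_Ax - M_A - M₀  [x>a] with R_A=8/3, M_A=0 = (8/3)·(16/3) - 0 - 16 = -16/9 kN·m
Load 4 — point force P=12 kN at a=4 m (b=L-a=4):
  M_4 = Pa²(a+3b)(L-x)/L³ - Pa²b/L²  [x>a] = 12·4²·(4+3·4)·(8-(16/3))/8³ - 12·4²·4/8² = 4 kN·m
Superposition: M = Σ M_i = 517/72 kN·m ≈ 7.180556 kN·m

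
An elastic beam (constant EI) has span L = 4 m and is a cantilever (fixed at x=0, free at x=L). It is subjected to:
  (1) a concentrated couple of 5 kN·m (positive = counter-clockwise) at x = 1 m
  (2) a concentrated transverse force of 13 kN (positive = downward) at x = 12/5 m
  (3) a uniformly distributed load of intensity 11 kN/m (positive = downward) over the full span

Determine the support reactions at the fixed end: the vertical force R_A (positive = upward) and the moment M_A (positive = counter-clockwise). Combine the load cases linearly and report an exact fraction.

R_A = 57 kN, M_A = 571/5 kN·m

Load 1 — applied couple M₀=5 kN·m at a=1 m (b=L-a=3):
  R_A = 0 kN
  M_A = -M₀ = -5 kN·m
Load 2 — point force P=13 kN at a=12/5 m (b=L-a=8/5):
  R_A = P = 13 kN
  M_A = Pa = 13·(12/5) = 156/5 kN·m
Load 3 — uniform load w=11 kN/m over full span:
  R_A = wL = 11·4 = 44 kN
  M_A = wL²/2 = 11·4²/2 = 88 kN·m
Superposition: R_A = 57 kN, M_A = 571/5 kN·m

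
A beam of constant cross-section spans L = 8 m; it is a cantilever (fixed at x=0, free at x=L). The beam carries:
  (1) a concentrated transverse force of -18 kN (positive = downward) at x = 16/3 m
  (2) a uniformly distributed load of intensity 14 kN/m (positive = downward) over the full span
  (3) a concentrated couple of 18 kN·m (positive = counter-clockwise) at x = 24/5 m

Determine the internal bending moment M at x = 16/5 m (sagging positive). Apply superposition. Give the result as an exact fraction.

M(16/5) = -2622/25 kN·m

Load 1 — point force P=-18 kN at a=16/3 m (b=L-a=8/3):
  M_1 = -P(a-x)  [x≤a] = -(-18)·((16/3)-(16/5)) = 192/5 kN·m
Load 2 — uniform load w=14 kN/m over full span:
  M_2 = -w(L-x)²/2 = -14·(8-(16/5))²/2 = -4032/25 kN·m
Load 3 — applied couple M₀=18 kN·m at a=24/5 m (b=L-a=16/5):
  M_3 = M₀  [x≤a] = 18 = 18 kN·m
Superposition: M = Σ M_i = -2622/25 kN·m ≈ -104.880000 kN·m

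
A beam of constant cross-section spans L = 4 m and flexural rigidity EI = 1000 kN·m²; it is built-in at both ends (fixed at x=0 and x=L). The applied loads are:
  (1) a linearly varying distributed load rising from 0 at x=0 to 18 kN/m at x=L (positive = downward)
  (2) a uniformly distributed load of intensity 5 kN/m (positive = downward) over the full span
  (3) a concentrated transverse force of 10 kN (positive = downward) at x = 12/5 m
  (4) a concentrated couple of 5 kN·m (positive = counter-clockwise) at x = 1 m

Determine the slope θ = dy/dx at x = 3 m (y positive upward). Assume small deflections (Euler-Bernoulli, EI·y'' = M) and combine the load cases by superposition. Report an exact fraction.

θ(3) = 14037/1600000 rad

Load 1 — triangular load w₀=18 kN/m (0→w₀ over full span):
  θ_1 = -w₀(2x(L-x)(L-2x)(x+2L)+x²(L-x)²)/(120LEI) = -18·(2·3·(4-3)·(4-2·3)·(3+2·4)+3²·(4-3)²)/(120·4·1000) = 369/80000 rad
Load 2 — uniform load w=5 kN/m over full span:
  θ_2 = -wx(L-x)(L-2x)/(12EI) = -5·3·(4-3)·(4-2·3)/(12·1000) = 1/400 rad
Load 3 — point force P=10 kN at a=12/5 m (b=L-a=8/5):
  θ_3 = Pa²(L-x)(2bL-(3b+a)(L-x))/(2L³EI)  [x>a] = 10·(12/5)²·(4-3)·(2·(8/5)·4-(3·(8/5)+(12/5))·(4-3))/(2·4³·1000) = 63/25000 rad
Load 4 — applied couple M₀=5 kN·m at a=1 m (b=L-a=3):
  θ_4 = (R_Ax²/2 - M_Ax - M₀(x-a))/EI  [x>a] with R_A=45/32, M_A=-15/16 = ((45/32)·3²/2 - (-15/16)·3 - 5·(3-1))/1000 = -11/12800 rad
Superposition: θ = Σ θ_i = 14037/1600000 rad ≈ 0.008773 rad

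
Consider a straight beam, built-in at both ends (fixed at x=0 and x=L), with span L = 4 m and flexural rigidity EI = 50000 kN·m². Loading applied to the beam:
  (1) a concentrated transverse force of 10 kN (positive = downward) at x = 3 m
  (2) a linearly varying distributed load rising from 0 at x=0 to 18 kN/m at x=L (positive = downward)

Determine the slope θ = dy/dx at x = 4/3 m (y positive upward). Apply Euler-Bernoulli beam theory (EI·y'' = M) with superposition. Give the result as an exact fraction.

θ(4/3) = -331/3375000 rad

Load 1 — point force P=10 kN at a=3 m (b=L-a=1):
  θ_1 = -Pb²x(2aL-(3a+b)x)/(2L³EI)  [x≤a] = -10·1²·(4/3)·(2·3·4-(3·3+1)·(4/3))/(2·4³·50000) = -1/45000 rad
Load 2 — triangular load w₀=18 kN/m (0→w₀ over full span):
  θ_2 = -w₀(2x(L-x)(L-2x)(x+2L)+x²(L-x)²)/(120LEI) = -18·(2·(4/3)·(4-(4/3))·(4-2·(4/3))·((4/3)+2·4)+(4/3)²·(4-(4/3))²)/(120·4·50000) = -32/421875 rad
Superposition: θ = Σ θ_i = -331/3375000 rad ≈ -0.000098 rad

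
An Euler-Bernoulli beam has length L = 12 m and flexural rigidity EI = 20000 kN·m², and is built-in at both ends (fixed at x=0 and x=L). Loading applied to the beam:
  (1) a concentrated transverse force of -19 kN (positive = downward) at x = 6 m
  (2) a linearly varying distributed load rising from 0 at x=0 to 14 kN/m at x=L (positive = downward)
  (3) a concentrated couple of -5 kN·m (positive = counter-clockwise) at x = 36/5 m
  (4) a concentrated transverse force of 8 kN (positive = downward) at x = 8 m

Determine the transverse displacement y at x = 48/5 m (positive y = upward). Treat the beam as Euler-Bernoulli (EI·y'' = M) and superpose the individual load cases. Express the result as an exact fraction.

y(48/5) = -1650803/234375000 m

Load 1 — point force P=-19 kN at a=6 m (b=L-a=6):
  y_1 = -Pa²(L-x)²(3bL-(3b+a)(L-x))/(6L³EI)  [x>a] = -(-19)·6²·(12-(48/5))²·(3·6·12-(3·6+6)·(12-(48/5)))/(6·12³·20000) = 1881/625000 m
Load 2 — triangular load w₀=14 kN/m (0→w₀ over full span):
  y_2 = -w₀x²(L-x)²(x+2L)/(120LEI) = -14·(48/5)²·(12-(48/5))²·((48/5)+2·12)/(120·12·20000) = -84672/9765625 m
Load 3 — applied couple M₀=-5 kN·m at a=36/5 m (b=L-a=24/5):
  y_3 = (R_Ax³/6 - M_Ax²/2 - M₀(x-a)²/2)/EI  [x>a] with R_A=-3/5, M_A=-8/5 = ((-3/5)·(48/5)³/6 - (-8/5)·(48/5)²/2 - (-5)·((48/5)-(36/5))²/2)/20000 = -27/1562500 m
Load 4 — point force P=8 kN at a=8 m (b=L-a=4):
  y_4 = -Pa²(L-x)²(3bL-(3b+a)(L-x))/(6L³EI)  [x>a] = -8·8²·(12-(48/5))²·(3·4·12-(3·4+8)·(12-(48/5)))/(6·12³·20000) = -64/46875 m
Superposition: y = Σ y_i = -1650803/234375000 m ≈ -0.007043 m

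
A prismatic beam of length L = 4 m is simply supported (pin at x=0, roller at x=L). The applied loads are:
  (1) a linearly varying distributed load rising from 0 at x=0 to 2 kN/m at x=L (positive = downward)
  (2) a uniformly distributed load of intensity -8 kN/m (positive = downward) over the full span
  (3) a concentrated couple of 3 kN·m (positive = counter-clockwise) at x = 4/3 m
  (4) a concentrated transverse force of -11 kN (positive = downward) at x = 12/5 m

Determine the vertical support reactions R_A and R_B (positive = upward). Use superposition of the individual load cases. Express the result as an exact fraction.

R_A = -1099/60 kN, R_B = -1241/60 kN

Load 1 — triangular load w₀=2 kN/m (0→w₀ over full span):
  R_A = w₀L/6 = 2·4/6 = 4/3 kN
  R_B = w₀L/3 = 2·4/3 = 8/3 kN
Load 2 — uniform load w=-8 kN/m over full span:
  R_A = wL/2 = (-8)·4/2 = -16 kN
  R_B = wL/2 = (-8)·4/2 = -16 kN
Load 3 — applied couple M₀=3 kN·m at a=4/3 m (b=L-a=8/3):
  R_A = M₀/L = 3/4 kN
  R_B = -M₀/L = -3/4 kN
Load 4 — point force P=-11 kN at a=12/5 m (b=L-a=8/5):
  R_A = Pb/L = (-11)·(8/5)/4 = -22/5 kN
  R_B = Pa/L = (-11)·(12/5)/4 = -33/5 kN
Superposition: R_A = -1099/60 kN, R_B = -1241/60 kN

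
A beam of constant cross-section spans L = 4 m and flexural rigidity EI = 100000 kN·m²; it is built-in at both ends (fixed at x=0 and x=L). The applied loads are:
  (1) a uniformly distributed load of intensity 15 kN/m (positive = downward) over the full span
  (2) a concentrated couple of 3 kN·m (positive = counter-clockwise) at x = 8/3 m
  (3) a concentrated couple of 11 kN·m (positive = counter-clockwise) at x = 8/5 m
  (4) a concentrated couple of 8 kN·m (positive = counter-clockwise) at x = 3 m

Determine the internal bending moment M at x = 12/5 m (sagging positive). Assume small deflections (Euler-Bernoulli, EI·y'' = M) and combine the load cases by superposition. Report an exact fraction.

M(12/5) = 2571/250 kN·m

Load 1 — uniform load w=15 kN/m over full span:
  M_1 = wLx/2 - wL²/12 - wx²/2 = 15·4·(12/5)/2 - 15·4²/12 - 15·(12/5)²/2 = 44/5 kN·m
Load 2 — applied couple M₀=3 kN·m at a=8/3 m (b=L-a=4/3):
  M_2 = R_Ax - M_A  [x≤a] with R_A=1, M_A=1 = 1·(12/5) - 1 = 7/5 kN·m
Load 3 — applied couple M₀=11 kN·m at a=8/5 m (b=L-a=12/5):
  M_3 = R_Ax - M_A - M₀  [x>a] with R_A=99/25, M_A=33/25 = (99/25)·(12/5) - (33/25) - 11 = -352/125 kN·m
Load 4 — applied couple M₀=8 kN·m at a=3 m (b=L-a=1):
  M_4 = R_Ax - M_A  [x≤a] with R_A=9/4, M_A=5/2 = (9/4)·(12/5) - (5/2) = 29/10 kN·m
Superposition: M = Σ M_i = 2571/250 kN·m ≈ 10.284000 kN·m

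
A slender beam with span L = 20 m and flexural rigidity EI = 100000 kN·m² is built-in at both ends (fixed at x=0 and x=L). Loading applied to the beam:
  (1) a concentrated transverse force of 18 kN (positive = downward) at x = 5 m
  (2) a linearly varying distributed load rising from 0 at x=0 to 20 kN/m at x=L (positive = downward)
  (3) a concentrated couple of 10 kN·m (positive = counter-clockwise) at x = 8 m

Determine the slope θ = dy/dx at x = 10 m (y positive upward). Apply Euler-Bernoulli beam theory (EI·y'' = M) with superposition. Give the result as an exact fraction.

θ(10) = -1229/2400000 rad

Load 1 — point force P=18 kN at a=5 m (b=L-a=15):
  θ_1 = Pa²(L-x)(2bL-(3b+a)(L-x))/(2L³EI)  [x>a] = 18·5²·(20-10)·(2·15·20-(3·15+5)·(20-10))/(2·20³·100000) = 9/32000 rad
Load 2 — triangular load w₀=20 kN/m (0→w₀ over full span):
  θ_2 = -w₀(2x(L-x)(L-2x)(x+2L)+x²(L-x)²)/(120LEI) = -20·(2·10·(20-10)·(20-2·10)·(10+2·20)+10²·(20-10)²)/(120·20·100000) = -1/1200 rad
Load 3 — applied couple M₀=10 kN·m at a=8 m (b=L-a=12):
  θ_3 = (R_Ax²/2 - M_Ax - M₀(x-a))/EI  [x>a] with R_A=18/25, M_A=6/5 = ((18/25)·10²/2 - (6/5)·10 - 10·(10-8))/100000 = 1/25000 rad
Superposition: θ = Σ θ_i = -1229/2400000 rad ≈ -0.000512 rad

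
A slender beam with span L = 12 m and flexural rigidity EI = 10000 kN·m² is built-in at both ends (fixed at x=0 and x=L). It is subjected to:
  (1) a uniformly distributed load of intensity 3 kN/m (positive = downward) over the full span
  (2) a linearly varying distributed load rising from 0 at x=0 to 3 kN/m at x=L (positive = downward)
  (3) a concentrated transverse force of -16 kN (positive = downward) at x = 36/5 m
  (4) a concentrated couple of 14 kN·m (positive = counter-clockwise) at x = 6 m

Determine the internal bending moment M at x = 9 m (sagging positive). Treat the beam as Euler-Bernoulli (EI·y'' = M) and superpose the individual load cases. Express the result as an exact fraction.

Load 1 — uniform load w=3 kN/m over full span:
  M_1 = wLx/2 - wL²/12 - wx²/2 = 3·12·9/2 - 3·12²/12 - 3·9²/2 = 9/2 kN·m
Load 2 — triangular load w₀=3 kN/m (0→w₀ over full span):
  M_2 = 3w₀Lx/20 - w₀L²/30 - w₀x³/(6L) = 3·3·12·9/20 - 3·12²/30 - 3·9³/(6·12) = 153/40 kN·m
Load 3 — point force P=-16 kN at a=36/5 m (b=L-a=24/5):
  M_3 = Pa²(a+3b)(L-x)/L³ - Pa²b/L²  [x>a] = (-16)·(36/5)²·((36/5)+3·(24/5))·(12-9)/12³ - (-16)·(36/5)²·(24/5)/12² = -432/125 kN·m
Load 4 — applied couple M₀=14 kN·m at a=6 m (b=L-a=6):
  M_4 = R_Ax - M_A - M₀  [x>a] with R_A=7/4, M_A=7/2 = (7/4)·9 - (7/2) - 14 = -7/4 kN·m
Superposition: M = Σ M_i = 3119/1000 kN·m ≈ 3.119000 kN·m

M(9) = 3119/1000 kN·m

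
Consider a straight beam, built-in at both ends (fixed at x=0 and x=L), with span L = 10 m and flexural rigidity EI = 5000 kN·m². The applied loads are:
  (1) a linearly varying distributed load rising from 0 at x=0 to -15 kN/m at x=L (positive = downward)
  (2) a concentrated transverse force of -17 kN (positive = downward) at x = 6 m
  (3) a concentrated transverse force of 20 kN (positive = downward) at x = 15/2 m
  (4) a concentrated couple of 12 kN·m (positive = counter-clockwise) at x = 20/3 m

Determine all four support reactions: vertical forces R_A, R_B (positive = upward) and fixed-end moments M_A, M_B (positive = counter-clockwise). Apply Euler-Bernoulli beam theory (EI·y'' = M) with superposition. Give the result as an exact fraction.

Load 1 — triangular load w₀=-15 kN/m (0→w₀ over full span):
  R_A = 3w₀L/20 = 3·(-15)·10/20 = -45/2 kN
  M_A = w₀L²/30 = (-15)·10²/30 = -50 kN·m
  R_B = 7w₀L/20 = 7·(-15)·10/20 = -105/2 kN
  M_B = -w₀L²/20 = -(-15)·10²/20 = 75 kN·m
Load 2 — point force P=-17 kN at a=6 m (b=L-a=4):
  R_A = Pb²(3a+b)/L³ = (-17)·4²·(3·6+4)/10³ = -748/125 kN
  M_A = Pab²/L² = (-17)·6·4²/10² = -408/25 kN·m
  R_B = Pa²(a+3b)/L³ = (-17)·6²·(6+3·4)/10³ = -1377/125 kN
  M_B = -Pa²b/L² = -(-17)·6²·4/10² = 612/25 kN·m
Load 3 — point force P=20 kN at a=15/2 m (b=L-a=5/2):
  R_A = Pb²(3a+b)/L³ = 20·(5/2)²·(3·(15/2)+(5/2))/10³ = 25/8 kN
  M_A = Pab²/L² = 20·(15/2)·(5/2)²/10² = 75/8 kN·m
  R_B = Pa²(a+3b)/L³ = 20·(15/2)²·((15/2)+3·(5/2))/10³ = 135/8 kN
  M_B = -Pa²b/L² = -20·(15/2)²·(5/2)/10² = -225/8 kN·m
Load 4 — applied couple M₀=12 kN·m at a=20/3 m (b=L-a=10/3):
  R_A = 6M₀ab/L³ = 6·12·(20/3)·(10/3)/10³ = 8/5 kN
  M_A = M₀b(2a-b)/L² = 12·(10/3)·(2·(20/3)-(10/3))/10² = 4 kN·m
  R_B = -6M₀ab/L³ = -6·12·(20/3)·(10/3)/10³ = -8/5 kN
  M_B = M₀a(2b-a)/L² = 12·(20/3)·(2·(10/3)-(20/3))/10² = 0 kN·m
Superposition: R_A = -23759/1000 kN, M_A = -10589/200 kN·m, R_B = -48241/1000 kN, M_B = 14271/200 kN·m

R_A = -23759/1000 kN, M_A = -10589/200 kN·m, R_B = -48241/1000 kN, M_B = 14271/200 kN·m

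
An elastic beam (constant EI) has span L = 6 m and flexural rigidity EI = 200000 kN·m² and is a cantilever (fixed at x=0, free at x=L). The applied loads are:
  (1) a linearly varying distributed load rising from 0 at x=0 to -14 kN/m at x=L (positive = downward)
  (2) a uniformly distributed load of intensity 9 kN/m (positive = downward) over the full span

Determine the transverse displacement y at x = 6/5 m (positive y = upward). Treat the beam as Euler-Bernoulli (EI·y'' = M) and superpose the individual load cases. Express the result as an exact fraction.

Load 1 — triangular load w₀=-14 kN/m (0→w₀ over full span):
  y_1 = (w₀Lx³/12-w₀L²x²/6-w₀x⁵/(120L))/EI = ((-14)·6·(6/5)³/12-(-14)·6²·(6/5)²/6-(-14)·(6/5)⁵/(120·6))/200000 = 425439/781250000 m
Load 2 — uniform load w=9 kN/m over full span:
  y_2 = -wx²(x²-4Lx+6L²)/(24EI) = -9·(6/5)²·((6/5)²-4·6·(6/5)+6·6²)/(24·200000) = -31833/62500000 m
Superposition: y = Σ y_i = 55053/1562500000 m ≈ 0.000035 m

y(6/5) = 55053/1562500000 m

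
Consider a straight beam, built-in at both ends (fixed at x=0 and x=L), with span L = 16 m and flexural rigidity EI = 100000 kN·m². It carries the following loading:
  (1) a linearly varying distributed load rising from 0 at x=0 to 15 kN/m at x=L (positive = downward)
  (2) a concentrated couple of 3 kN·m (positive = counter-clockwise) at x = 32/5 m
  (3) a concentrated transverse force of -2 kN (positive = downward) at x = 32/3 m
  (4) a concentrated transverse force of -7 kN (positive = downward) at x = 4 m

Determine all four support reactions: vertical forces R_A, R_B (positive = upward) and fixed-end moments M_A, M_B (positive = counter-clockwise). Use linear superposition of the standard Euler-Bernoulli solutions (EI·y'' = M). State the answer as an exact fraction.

R_A = 644657/21600 kN, M_A = 297647/2700 kN·m, R_B = 1752943/21600 kN, M_B = -488833/2700 kN·m

Load 1 — triangular load w₀=15 kN/m (0→w₀ over full span):
  R_A = 3w₀L/20 = 3·15·16/20 = 36 kN
  M_A = w₀L²/30 = 15·16²/30 = 128 kN·m
  R_B = 7w₀L/20 = 7·15·16/20 = 84 kN
  M_B = -w₀L²/20 = -15·16²/20 = -192 kN·m
Load 2 — applied couple M₀=3 kN·m at a=32/5 m (b=L-a=48/5):
  R_A = 6M₀ab/L³ = 6·3·(32/5)·(48/5)/16³ = 27/100 kN
  M_A = M₀b(2a-b)/L² = 3·(48/5)·(2·(32/5)-(48/5))/16² = 9/25 kN·m
  R_B = -6M₀ab/L³ = -6·3·(32/5)·(48/5)/16³ = -27/100 kN
  M_B = M₀a(2b-a)/L² = 3·(32/5)·(2·(48/5)-(32/5))/16² = 24/25 kN·m
Load 3 — point force P=-2 kN at a=32/3 m (b=L-a=16/3):
  R_A = Pb²(3a+b)/L³ = (-2)·(16/3)²·(3·(32/3)+(16/3))/16³ = -14/27 kN
  M_A = Pab²/L² = (-2)·(32/3)·(16/3)²/16² = -64/27 kN·m
  R_B = Pa²(a+3b)/L³ = (-2)·(32/3)²·((32/3)+3·(16/3))/16³ = -40/27 kN
  M_B = -Pa²b/L² = -(-2)·(32/3)²·(16/3)/16² = 128/27 kN·m
Load 4 — point force P=-7 kN at a=4 m (b=L-a=12):
  R_A = Pb²(3a+b)/L³ = (-7)·12²·(3·4+12)/16³ = -189/32 kN
  M_A = Pab²/L² = (-7)·4·12²/16² = -63/4 kN·m
  R_B = Pa²(a+3b)/L³ = (-7)·4²·(4+3·12)/16³ = -35/32 kN
  M_B = -Pa²b/L² = -(-7)·4²·12/16² = 21/4 kN·m
Superposition: R_A = 644657/21600 kN, M_A = 297647/2700 kN·m, R_B = 1752943/21600 kN, M_B = -488833/2700 kN·m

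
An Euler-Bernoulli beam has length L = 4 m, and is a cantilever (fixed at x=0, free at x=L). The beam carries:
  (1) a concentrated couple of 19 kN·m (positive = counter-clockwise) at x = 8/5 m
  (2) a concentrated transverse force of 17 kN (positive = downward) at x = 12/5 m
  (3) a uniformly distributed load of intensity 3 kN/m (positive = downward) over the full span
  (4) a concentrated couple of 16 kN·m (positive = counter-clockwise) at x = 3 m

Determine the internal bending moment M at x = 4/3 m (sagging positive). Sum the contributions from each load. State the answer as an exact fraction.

M(4/3) = 31/5 kN·m

Load 1 — applied couple M₀=19 kN·m at a=8/5 m (b=L-a=12/5):
  M_1 = M₀  [x≤a] = 19 = 19 kN·m
Load 2 — point force P=17 kN at a=12/5 m (b=L-a=8/5):
  M_2 = -P(a-x)  [x≤a] = -17·((12/5)-(4/3)) = -272/15 kN·m
Load 3 — uniform load w=3 kN/m over full span:
  M_3 = -w(L-x)²/2 = -3·(4-(4/3))²/2 = -32/3 kN·m
Load 4 — applied couple M₀=16 kN·m at a=3 m (b=L-a=1):
  M_4 = M₀  [x≤a] = 16 = 16 kN·m
Superposition: M = Σ M_i = 31/5 kN·m ≈ 6.200000 kN·m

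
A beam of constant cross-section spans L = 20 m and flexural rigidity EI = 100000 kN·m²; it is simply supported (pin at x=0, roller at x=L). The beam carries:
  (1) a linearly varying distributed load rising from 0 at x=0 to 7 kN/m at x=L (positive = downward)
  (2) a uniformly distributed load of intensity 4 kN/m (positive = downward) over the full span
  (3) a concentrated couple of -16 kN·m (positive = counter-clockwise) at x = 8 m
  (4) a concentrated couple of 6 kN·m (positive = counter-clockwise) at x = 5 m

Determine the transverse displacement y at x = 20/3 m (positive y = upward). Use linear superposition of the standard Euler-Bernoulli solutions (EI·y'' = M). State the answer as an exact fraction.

Load 1 — triangular load w₀=7 kN/m (0→w₀ over full span):
  y_1 = -w₀x(7L⁴-10L²x²+3x⁴)/(360LEI) = -7·(20/3)·(7·20⁴-10·20²·(20/3)²+3·(20/3)⁴)/(360·20·100000) = -224/3645 m
Load 2 — uniform load w=4 kN/m over full span:
  y_2 = -wx(L³-2Lx²+x³)/(24EI) = -4·(20/3)·(20³-2·20·(20/3)²+(20/3)³)/(24·100000) = -88/1215 m
Load 3 — applied couple M₀=-16 kN·m at a=8 m (b=L-a=12):
  y_3 = (M₀x³/(6L)+C₁x)/EI  [x≤a] with C₁=M₀(3b²-L²)/(6L)=-64/15 = ((-16)·(20/3)³/(6·20)+(-64/15)·(20/3))/100000 = -172/253125 m
Load 4 — applied couple M₀=6 kN·m at a=5 m (b=L-a=15):
  y_4 = (M₀x³/(6L)-M₀(x-a)²/2+C₁x)/EI  [x>a] with C₁=M₀(3b²-L²)/(6L)=55/4 = (6·(20/3)³/(6·20)-6·((20/3)-5)²/2+(55/4)·(20/3))/100000 = 53/54000 m
Superposition: y = Σ y_i = -4868993/36450000 m ≈ -0.133580 m

y(20/3) = -4868993/36450000 m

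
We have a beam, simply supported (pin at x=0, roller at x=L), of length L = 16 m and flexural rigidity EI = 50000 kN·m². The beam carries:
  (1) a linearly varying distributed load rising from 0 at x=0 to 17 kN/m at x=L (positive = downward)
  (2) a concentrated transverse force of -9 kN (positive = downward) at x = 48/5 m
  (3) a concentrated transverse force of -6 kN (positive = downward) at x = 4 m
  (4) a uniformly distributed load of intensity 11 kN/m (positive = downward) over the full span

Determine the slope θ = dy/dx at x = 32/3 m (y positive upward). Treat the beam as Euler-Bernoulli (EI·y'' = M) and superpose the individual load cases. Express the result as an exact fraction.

Load 1 — triangular load w₀=17 kN/m (0→w₀ over full span):
  θ_1 = -w₀(7L⁴-30L²x²+15x⁴)/(360LEI) = -17·(7·16⁴-30·16²·(32/3)²+15·(32/3)⁴)/(360·16·50000) = 49504/3796875 rad
Load 2 — point force P=-9 kN at a=48/5 m (b=L-a=32/5):
  θ_2 = -Pa(2L²-6Lx+3x²+a²)/(6LEI)  [x>a] = -(-9)·(48/5)·(2·16²-6·16·(32/3)+3·(32/3)²+(48/5)²)/(6·16·50000) = -552/390625 rad
Load 3 — point force P=-6 kN at a=4 m (b=L-a=12):
  θ_3 = -Pa(2L²-6Lx+3x²+a²)/(6LEI)  [x>a] = -(-6)·4·(2·16²-6·16·(32/3)+3·(32/3)²+4²)/(6·16·50000) = -29/37500 rad
Load 4 — uniform load w=11 kN/m over full span:
  θ_4 = -w(L³-6Lx²+4x³)/(24EI) = -11·(16³-6·16·(32/3)²+4·(32/3)³)/(24·50000) = 4576/253125 rad
Superposition: θ = Σ θ_i = 10984231/379687500 rad ≈ 0.028930 rad

θ(32/3) = 10984231/379687500 rad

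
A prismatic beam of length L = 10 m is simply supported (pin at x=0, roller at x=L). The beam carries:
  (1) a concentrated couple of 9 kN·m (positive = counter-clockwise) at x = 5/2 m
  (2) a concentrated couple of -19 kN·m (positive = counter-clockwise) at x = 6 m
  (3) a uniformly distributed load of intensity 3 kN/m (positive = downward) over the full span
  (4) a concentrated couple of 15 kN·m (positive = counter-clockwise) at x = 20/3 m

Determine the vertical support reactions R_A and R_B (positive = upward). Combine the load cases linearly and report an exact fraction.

Load 1 — applied couple M₀=9 kN·m at a=5/2 m (b=L-a=15/2):
  R_A = M₀/L = 9/10 kN
  R_B = -M₀/L = -9/10 kN
Load 2 — applied couple M₀=-19 kN·m at a=6 m (b=L-a=4):
  R_A = M₀/L = (-19)/10 = -19/10 kN
  R_B = -M₀/L = -(-19)/10 = 19/10 kN
Load 3 — uniform load w=3 kN/m over full span:
  R_A = wL/2 = 3·10/2 = 15 kN
  R_B = wL/2 = 3·10/2 = 15 kN
Load 4 — applied couple M₀=15 kN·m at a=20/3 m (b=L-a=10/3):
  R_A = M₀/L = 15/10 = 3/2 kN
  R_B = -M₀/L = -15/10 = -3/2 kN
Superposition: R_A = 31/2 kN, R_B = 29/2 kN

R_A = 31/2 kN, R_B = 29/2 kN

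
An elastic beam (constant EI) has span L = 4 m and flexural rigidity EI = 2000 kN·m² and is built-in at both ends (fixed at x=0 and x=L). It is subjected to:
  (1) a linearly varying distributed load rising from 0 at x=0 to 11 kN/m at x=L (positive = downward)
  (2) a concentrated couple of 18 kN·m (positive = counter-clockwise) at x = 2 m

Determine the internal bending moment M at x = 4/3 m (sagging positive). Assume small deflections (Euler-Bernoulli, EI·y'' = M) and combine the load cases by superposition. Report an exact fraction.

Load 1 — triangular load w₀=11 kN/m (0→w₀ over full span):
  M_1 = 3w₀Lx/20 - w₀L²/30 - w₀x³/(6L) = 3·11·4·(4/3)/20 - 11·4²/30 - 11·(4/3)³/(6·4) = 748/405 kN·m
Load 2 — applied couple M₀=18 kN·m at a=2 m (b=L-a=2):
  M_2 = R_Ax - M_A  [x≤a] with R_A=27/4, M_A=9/2 = (27/4)·(4/3) - (9/2) = 9/2 kN·m
Superposition: M = Σ M_i = 5141/810 kN·m ≈ 6.346914 kN·m

M(4/3) = 5141/810 kN·m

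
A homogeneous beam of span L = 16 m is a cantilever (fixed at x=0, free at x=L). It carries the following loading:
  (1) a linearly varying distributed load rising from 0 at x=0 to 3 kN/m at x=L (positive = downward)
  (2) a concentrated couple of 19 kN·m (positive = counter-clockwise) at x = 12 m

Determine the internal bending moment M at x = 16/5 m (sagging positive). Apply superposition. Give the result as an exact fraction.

M(16/5) = -20153/125 kN·m

Load 1 — triangular load w₀=3 kN/m (0→w₀ over full span):
  M_1 = w₀Lx/2 - w₀L²/3 - w₀x³/(6L) = 3·16·(16/5)/2 - 3·16²/3 - 3·(16/5)³/(6·16) = -22528/125 kN·m
Load 2 — applied couple M₀=19 kN·m at a=12 m (b=L-a=4):
  M_2 = M₀  [x≤a] = 19 = 19 kN·m
Superposition: M = Σ M_i = -20153/125 kN·m ≈ -161.224000 kN·m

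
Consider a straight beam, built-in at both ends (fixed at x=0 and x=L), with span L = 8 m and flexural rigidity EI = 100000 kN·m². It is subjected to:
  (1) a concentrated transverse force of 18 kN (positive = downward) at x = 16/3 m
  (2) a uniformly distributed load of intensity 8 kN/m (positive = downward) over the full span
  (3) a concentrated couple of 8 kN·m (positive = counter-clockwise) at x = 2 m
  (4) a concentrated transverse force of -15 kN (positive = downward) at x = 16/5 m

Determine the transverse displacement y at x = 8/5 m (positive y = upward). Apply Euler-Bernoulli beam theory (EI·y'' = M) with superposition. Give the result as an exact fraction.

Load 1 — point force P=18 kN at a=16/3 m (b=L-a=8/3):
  y_1 = -Pb²x²(3aL-(3a+b)x)/(6L³EI)  [x≤a] = -18·(8/3)²·(8/5)²·(3·(16/3)·8-(3·(16/3)+(8/3))·(8/5))/(6·8³·100000) = -368/3515625 m
Load 2 — uniform load w=8 kN/m over full span:
  y_2 = -wx²(L-x)²/(24EI) = -8·(8/5)²·(8-(8/5))²/(24·100000) = -2048/5859375 m
Load 3 — applied couple M₀=8 kN·m at a=2 m (b=L-a=6):
  y_3 = (R_Ax³/6 - M_Ax²/2)/EI  [x≤a] with R_A=9/8, M_A=-3/2 = ((9/8)·(8/5)³/6 - (-3/2)·(8/5)²/2)/100000 = 21/781250 m
Load 4 — point force P=-15 kN at a=16/5 m (b=L-a=24/5):
  y_4 = -Pb²x²(3aL-(3a+b)x)/(6L³EI)  [x≤a] = -(-15)·(24/5)²·(8/5)²·(3·(16/5)·8-(3·(16/5)+(24/5))·(8/5))/(6·8³·100000) = 1512/9765625 m
Superposition: y = Σ y_i = -47899/175781250 m ≈ -0.000272 m

y(8/5) = -47899/175781250 m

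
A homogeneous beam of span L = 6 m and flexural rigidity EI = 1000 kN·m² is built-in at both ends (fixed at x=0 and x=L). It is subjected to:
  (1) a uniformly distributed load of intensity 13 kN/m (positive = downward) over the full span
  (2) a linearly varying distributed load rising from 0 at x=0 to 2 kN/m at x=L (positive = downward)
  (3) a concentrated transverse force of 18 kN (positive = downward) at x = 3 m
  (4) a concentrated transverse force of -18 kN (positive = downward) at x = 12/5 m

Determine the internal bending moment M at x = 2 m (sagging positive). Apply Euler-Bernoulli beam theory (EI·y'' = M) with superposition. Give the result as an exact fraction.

M(2) = 23579/2250 kN·m

Load 1 — uniform load w=13 kN/m over full span:
  M_1 = wLx/2 - wL²/12 - wx²/2 = 13·6·2/2 - 13·6²/12 - 13·2²/2 = 13 kN·m
Load 2 — triangular load w₀=2 kN/m (0→w₀ over full span):
  M_2 = 3w₀Lx/20 - w₀L²/30 - w₀x³/(6L) = 3·2·6·2/20 - 2·6²/30 - 2·2³/(6·6) = 34/45 kN·m
Load 3 — point force P=18 kN at a=3 m (b=L-a=3):
  M_3 = Pb²(3a+b)x/L³ - Pab²/L²  [x≤a] = 18·3²·(3·3+3)·2/6³ - 18·3·3²/6² = 9/2 kN·m
Load 4 — point force P=-18 kN at a=12/5 m (b=L-a=18/5):
  M_4 = Pb²(3a+b)x/L³ - Pab²/L²  [x≤a] = (-18)·(18/5)²·(3·(12/5)+(18/5))·2/6³ - (-18)·(12/5)·(18/5)²/6² = -972/125 kN·m
Superposition: M = Σ M_i = 23579/2250 kN·m ≈ 10.479556 kN·m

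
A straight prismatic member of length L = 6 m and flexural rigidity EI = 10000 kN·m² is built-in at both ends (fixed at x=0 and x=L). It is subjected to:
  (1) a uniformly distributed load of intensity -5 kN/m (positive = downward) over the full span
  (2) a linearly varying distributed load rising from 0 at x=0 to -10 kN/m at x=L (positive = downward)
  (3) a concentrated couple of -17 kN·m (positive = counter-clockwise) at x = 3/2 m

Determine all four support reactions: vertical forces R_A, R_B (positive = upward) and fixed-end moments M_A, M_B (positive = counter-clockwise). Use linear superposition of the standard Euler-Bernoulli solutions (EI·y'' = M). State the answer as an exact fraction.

R_A = -435/16 kN, M_A = -381/16 kN·m, R_B = -525/16 kN, M_B = 443/16 kN·m

Load 1 — uniform load w=-5 kN/m over full span:
  R_A = wL/2 = (-5)·6/2 = -15 kN
  M_A = wL²/12 = (-5)·6²/12 = -15 kN·m
  R_B = wL/2 = (-5)·6/2 = -15 kN
  M_B = -wL²/12 = -(-5)·6²/12 = 15 kN·m
Load 2 — triangular load w₀=-10 kN/m (0→w₀ over full span):
  R_A = 3w₀L/20 = 3·(-10)·6/20 = -9 kN
  M_A = w₀L²/30 = (-10)·6²/30 = -12 kN·m
  R_B = 7w₀L/20 = 7·(-10)·6/20 = -21 kN
  M_B = -w₀L²/20 = -(-10)·6²/20 = 18 kN·m
Load 3 — applied couple M₀=-17 kN·m at a=3/2 m (b=L-a=9/2):
  R_A = 6M₀ab/L³ = 6·(-17)·(3/2)·(9/2)/6³ = -51/16 kN
  M_A = M₀b(2a-b)/L² = (-17)·(9/2)·(2·(3/2)-(9/2))/6² = 51/16 kN·m
  R_B = -6M₀ab/L³ = -6·(-17)·(3/2)·(9/2)/6³ = 51/16 kN
  M_B = M₀a(2b-a)/L² = (-17)·(3/2)·(2·(9/2)-(3/2))/6² = -85/16 kN·m
Superposition: R_A = -435/16 kN, M_A = -381/16 kN·m, R_B = -525/16 kN, M_B = 443/16 kN·m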